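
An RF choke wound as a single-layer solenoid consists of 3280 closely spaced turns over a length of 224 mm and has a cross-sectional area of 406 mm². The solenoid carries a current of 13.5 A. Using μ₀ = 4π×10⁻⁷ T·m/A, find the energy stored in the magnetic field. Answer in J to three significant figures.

U ≈ 2.23 J

A = 406 mm² = 4.060×10^-4 m².
L = μ₀N²A/ℓ = (4π×10⁻⁷)(3280)²(4.060×10^-4)/(0.224) = 2.450×10^-2 H.
U = ½LI² = ½(2.450×10^-2)(13.5)² = 2.233 J.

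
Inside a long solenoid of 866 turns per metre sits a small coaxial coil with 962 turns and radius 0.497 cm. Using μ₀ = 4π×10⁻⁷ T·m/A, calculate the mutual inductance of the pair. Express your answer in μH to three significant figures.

M ≈ 81.2 μH

The outer solenoid produces a uniform field B₁ = μ₀n₁I₁ across the inner coil,
so the flux linkage is N₂Φ = N₂B₁A₂ = μ₀n₁N₂A₂·I₁, giving M = μ₀n₁N₂A₂.
A₂ = πr² = π(4.970×10^-3 m)² = 7.760×10^-5 m².
M = (4π×10⁻⁷)(866)(962)(7.760×10^-5) = 8.124×10^-5 H.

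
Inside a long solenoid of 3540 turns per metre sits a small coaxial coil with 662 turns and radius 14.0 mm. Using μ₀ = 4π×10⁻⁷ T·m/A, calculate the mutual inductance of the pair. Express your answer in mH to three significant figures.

M ≈ 1.81 mH

The outer solenoid produces a uniform field B₁ = μ₀n₁I₁ across the inner coil,
so the flux linkage is N₂Φ = N₂B₁A₂ = μ₀n₁N₂A₂·I₁, giving M = μ₀n₁N₂A₂.
A₂ = πr² = π(1.400×10^-2 m)² = 6.158×10^-4 m².
M = (4π×10⁻⁷)(3540)(662)(6.158×10^-4) = 1.813×10^-3 H.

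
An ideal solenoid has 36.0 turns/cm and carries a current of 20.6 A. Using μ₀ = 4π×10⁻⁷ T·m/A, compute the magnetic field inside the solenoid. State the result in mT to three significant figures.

B ≈ 93.2 mT

Inside a long solenoid, B = μ₀nI.
B = (4π×10⁻⁷)(3.600×10^3 m⁻¹)(20.6 A) = 9.319×10^-2 T.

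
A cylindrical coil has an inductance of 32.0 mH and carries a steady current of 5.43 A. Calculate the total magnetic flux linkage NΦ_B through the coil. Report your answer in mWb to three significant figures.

From L = NΦ_B/I, the flux linkage is NΦ_B = LI.
NΦ_B = (3.200×10^-2 H)(5.43 A) = 0.1738 Wb.

NΦ_B ≈ 174 mWb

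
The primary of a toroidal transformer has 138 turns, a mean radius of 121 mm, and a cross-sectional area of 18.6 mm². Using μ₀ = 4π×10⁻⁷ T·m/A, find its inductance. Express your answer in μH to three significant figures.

For a thin toroid, L = μ₀N²A/(2πR).
L = (4π×10⁻⁷)(138)²(1.860×10^-5) / (2π×0.121 m) = 5.8548×10^-7 H.

L ≈ 0.585 μH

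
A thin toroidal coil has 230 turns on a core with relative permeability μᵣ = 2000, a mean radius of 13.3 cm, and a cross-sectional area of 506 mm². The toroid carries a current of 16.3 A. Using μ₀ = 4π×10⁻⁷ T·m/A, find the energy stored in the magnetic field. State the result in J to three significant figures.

U ≈ 10.7 J

L = μ₀μᵣN²A/(2πR) = (4π×10⁻⁷)(2000)(230)²(5.060×10^-4)/(2π×0.133) = 8.050×10^-2 H.
U = ½LI² = ½(8.050×10^-2)(16.3)² = 10.69 J.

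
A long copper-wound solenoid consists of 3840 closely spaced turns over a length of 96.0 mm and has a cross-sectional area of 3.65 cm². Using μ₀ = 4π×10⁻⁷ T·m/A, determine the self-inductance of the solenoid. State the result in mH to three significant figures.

L ≈ 70.5 mH

A = 3.65 cm² = 3.650×10^-4 m².
For a long solenoid, L = μ₀N²A/ℓ.
L = (4π×10⁻⁷)(3840)²(3.650×10^-4)/(9.600×10^-2 m) = 7.045×10^-2 H.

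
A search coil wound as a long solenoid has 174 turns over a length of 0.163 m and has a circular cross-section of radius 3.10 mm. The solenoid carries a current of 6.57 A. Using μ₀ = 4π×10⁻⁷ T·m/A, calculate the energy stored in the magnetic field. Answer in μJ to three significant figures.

A = πr² = π(3.100×10^-3 m)² = 3.019×10^-5 m².
L = μ₀N²A/ℓ = (4π×10⁻⁷)(174)²(3.019×10^-5)/(0.163) = 7.047×10^-6 H.
U = ½LI² = ½(7.047×10^-6)(6.57)² = 1.521×10^-4 J.

U ≈ 152 μJ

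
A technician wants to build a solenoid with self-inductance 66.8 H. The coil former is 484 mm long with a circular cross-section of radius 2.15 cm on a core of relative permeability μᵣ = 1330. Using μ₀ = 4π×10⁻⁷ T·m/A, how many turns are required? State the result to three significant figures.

A = πr² = π(2.150×10^-2 m)² = 1.452×10^-3 m².
From L = μ₀μᵣN²A/ℓ, N = √(Lℓ / (μ₀μᵣA)).
N = √[(66.8)(0.484) / ((4π×10⁻⁷)(1330)×1.452×10^-3)] = √(1.332×10^7) ≈ 3649.8.

N ≈ 3650 turns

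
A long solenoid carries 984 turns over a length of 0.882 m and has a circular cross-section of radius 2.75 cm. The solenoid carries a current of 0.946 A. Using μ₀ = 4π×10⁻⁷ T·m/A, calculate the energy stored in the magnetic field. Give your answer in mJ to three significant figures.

U ≈ 1.47 mJ

A = πr² = π(2.750×10^-2 m)² = 2.376×10^-3 m².
L = μ₀N²A/ℓ = (4π×10⁻⁷)(984)²(2.376×10^-3)/(0.882) = 3.278×10^-3 H.
U = ½LI² = ½(3.278×10^-3)(0.946)² = 1.467×10^-3 J.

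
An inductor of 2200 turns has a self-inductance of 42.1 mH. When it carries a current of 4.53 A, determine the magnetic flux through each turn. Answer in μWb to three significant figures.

From L = NΦ_B/I, the flux per turn is Φ_B = LI/N.
Φ_B = (4.210×10^-2 H)(4.53 A)/2200 = 8.669×10^-5 Wb.

Φ_B ≈ 86.7 μWb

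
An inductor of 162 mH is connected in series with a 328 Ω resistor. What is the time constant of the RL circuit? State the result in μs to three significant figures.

τ ≈ 494 μs

τ = L/R = (0.162 H)/(328 Ω) = 4.939×10^-4 s.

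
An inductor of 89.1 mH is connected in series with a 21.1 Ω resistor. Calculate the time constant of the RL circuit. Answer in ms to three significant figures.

τ = L/R = (8.910×10^-2 H)/(21.1 Ω) = 4.223×10^-3 s.

τ ≈ 4.22 ms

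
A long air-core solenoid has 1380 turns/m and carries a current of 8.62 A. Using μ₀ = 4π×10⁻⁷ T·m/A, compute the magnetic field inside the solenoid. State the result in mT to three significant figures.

Inside a long solenoid, B = μ₀nI.
B = (4π×10⁻⁷)(1.380×10^3 m⁻¹)(8.62 A) = 1.4948×10^-2 T.

B ≈ 14.9 mT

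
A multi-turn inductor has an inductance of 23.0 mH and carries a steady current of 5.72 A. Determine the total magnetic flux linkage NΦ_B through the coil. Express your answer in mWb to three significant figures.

From L = NΦ_B/I, the flux linkage is NΦ_B = LI.
NΦ_B = (2.300×10^-2 H)(5.72 A) = 0.1316 Wb.

NΦ_B ≈ 132 mWb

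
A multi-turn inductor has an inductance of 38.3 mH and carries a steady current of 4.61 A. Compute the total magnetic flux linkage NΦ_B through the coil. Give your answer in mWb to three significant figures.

From L = NΦ_B/I, the flux linkage is NΦ_B = LI.
NΦ_B = (3.830×10^-2 H)(4.61 A) = 0.1766 Wb.

NΦ_B ≈ 177 mWb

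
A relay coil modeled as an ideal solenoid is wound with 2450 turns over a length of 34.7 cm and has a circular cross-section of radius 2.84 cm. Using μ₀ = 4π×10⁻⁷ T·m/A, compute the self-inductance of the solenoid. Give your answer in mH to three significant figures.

A = πr² = π(2.840×10^-2 m)² = 2.534×10^-3 m².
For a long solenoid, L = μ₀N²A/ℓ.
L = (4π×10⁻⁷)(2450)²(2.534×10^-3)/(0.347 m) = 5.508×10^-2 H.

L ≈ 55.1 mH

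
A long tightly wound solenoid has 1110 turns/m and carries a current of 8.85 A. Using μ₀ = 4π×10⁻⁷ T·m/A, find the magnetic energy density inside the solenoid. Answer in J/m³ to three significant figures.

B = μ₀nI = (4π×10⁻⁷)(1.110×10^3)(8.85) = 1.234×10^-2 T.
u = B²/(2μ₀) = (1.234×10^-2)²/(2×4π×10⁻⁷) = 60.63 J/m³.

u ≈ 60.6 J/m³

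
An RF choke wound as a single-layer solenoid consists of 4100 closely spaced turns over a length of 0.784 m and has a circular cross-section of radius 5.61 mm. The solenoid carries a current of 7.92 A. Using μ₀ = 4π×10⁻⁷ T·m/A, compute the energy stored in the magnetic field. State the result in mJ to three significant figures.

U ≈ 83.6 mJ

A = πr² = π(5.610×10^-3 m)² = 9.887×10^-5 m².
L = μ₀N²A/ℓ = (4π×10⁻⁷)(4100)²(9.887×10^-5)/(0.784) = 2.664×10^-3 H.
U = ½LI² = ½(2.664×10^-3)(7.92)² = 8.355×10^-2 J.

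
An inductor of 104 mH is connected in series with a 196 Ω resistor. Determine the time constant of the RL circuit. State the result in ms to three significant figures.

τ = L/R = (0.104 H)/(196 Ω) = 5.306×10^-4 s.

τ ≈ 0.531 ms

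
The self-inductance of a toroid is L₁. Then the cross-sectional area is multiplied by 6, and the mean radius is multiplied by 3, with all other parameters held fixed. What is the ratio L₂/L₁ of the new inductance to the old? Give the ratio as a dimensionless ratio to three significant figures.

For a toroid, L ∝ μᵣN²A/R.
L₂/L₁ = (6) × (3)^-1 = 2.00.

L₂/L₁ = 2.00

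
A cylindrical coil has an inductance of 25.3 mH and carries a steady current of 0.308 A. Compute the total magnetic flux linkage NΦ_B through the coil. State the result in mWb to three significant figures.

NΦ_B ≈ 7.79 mWb

From L = NΦ_B/I, the flux linkage is NΦ_B = LI.
NΦ_B = (2.530×10^-2 H)(0.308 A) = 7.792×10^-3 Wb.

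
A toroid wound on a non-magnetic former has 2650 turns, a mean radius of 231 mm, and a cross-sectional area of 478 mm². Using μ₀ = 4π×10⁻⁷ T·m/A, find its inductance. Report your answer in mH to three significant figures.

L ≈ 2.91 mH

For a thin toroid, L = μ₀N²A/(2πR).
L = (4π×10⁻⁷)(2650)²(4.780×10^-4) / (2π×0.231 m) = 2.906×10^-3 H.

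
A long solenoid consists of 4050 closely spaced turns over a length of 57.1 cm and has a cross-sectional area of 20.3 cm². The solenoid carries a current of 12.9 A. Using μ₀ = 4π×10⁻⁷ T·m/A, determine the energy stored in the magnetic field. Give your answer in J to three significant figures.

A = 20.3 cm² = 2.030×10^-3 m².
L = μ₀N²A/ℓ = (4π×10⁻⁷)(4050)²(2.030×10^-3)/(0.571) = 7.328×10^-2 H.
U = ½LI² = ½(7.328×10^-2)(12.9)² = 6.097 J.

U ≈ 6.10 J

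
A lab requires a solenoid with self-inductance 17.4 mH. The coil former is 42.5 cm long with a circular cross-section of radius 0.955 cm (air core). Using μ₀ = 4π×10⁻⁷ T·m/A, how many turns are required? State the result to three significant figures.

A = πr² = π(9.550×10^-3 m)² = 2.865×10^-4 m².
From L = μ₀N²A/ℓ, N = √(Lℓ / (μ₀A)).
N = √[(1.740×10^-2)(0.425) / ((4π×10⁻⁷)×2.865×10^-4)] = √(2.054×10^7) ≈ 4532.0.

N ≈ 4530 turns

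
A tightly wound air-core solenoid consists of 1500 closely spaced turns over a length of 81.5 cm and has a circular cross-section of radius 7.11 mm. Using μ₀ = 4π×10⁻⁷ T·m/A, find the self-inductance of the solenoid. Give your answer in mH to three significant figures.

A = πr² = π(7.110×10^-3 m)² = 1.588×10^-4 m².
For a long solenoid, L = μ₀N²A/ℓ.
L = (4π×10⁻⁷)(1500)²(1.588×10^-4)/(0.815 m) = 5.510×10^-4 H.

L ≈ 0.551 mH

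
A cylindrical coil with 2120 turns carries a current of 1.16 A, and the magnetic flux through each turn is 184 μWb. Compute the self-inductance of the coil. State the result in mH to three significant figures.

L ≈ 336 mH

Self-inductance is defined by L = NΦ_B/I (flux linkage over current).
L = (2120)(1.840×10^-4 Wb)/(1.16 A) = 0.3363 H.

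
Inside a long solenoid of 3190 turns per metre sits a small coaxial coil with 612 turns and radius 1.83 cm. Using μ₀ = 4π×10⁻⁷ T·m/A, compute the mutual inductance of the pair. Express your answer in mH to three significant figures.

The outer solenoid produces a uniform field B₁ = μ₀n₁I₁ across the inner coil,
so the flux linkage is N₂Φ = N₂B₁A₂ = μ₀n₁N₂A₂·I₁, giving M = μ₀n₁N₂A₂.
A₂ = πr² = π(1.830×10^-2 m)² = 1.052×10^-3 m².
M = (4π×10⁻⁷)(3190)(612)(1.052×10^-3) = 2.581×10^-3 H.

M ≈ 2.58 mH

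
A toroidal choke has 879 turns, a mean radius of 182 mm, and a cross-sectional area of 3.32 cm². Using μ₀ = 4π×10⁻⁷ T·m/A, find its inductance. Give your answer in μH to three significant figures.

For a thin toroid, L = μ₀N²A/(2πR).
L = (4π×10⁻⁷)(879)²(3.320×10^-4) / (2π×0.182 m) = 2.819×10^-4 H.

L ≈ 282 μH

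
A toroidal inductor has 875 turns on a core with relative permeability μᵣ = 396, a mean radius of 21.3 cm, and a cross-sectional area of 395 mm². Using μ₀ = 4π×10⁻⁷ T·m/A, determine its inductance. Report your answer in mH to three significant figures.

For a thin toroid, L = μ₀μᵣN²A/(2πR).
L = (4π×10⁻⁷)(396)(875)²(3.950×10^-4) / (2π×0.213 m) = 0.1124 H.

L ≈ 112 mH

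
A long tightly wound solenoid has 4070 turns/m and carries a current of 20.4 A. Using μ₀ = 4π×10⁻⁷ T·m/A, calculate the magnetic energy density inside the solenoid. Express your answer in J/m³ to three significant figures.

B = μ₀nI = (4π×10⁻⁷)(4.070×10^3)(20.4) = 0.1043 T.
u = B²/(2μ₀) = (0.1043)²/(2×4π×10⁻⁷) = 4.331×10^3 J/m³.

u ≈ 4330 J/m³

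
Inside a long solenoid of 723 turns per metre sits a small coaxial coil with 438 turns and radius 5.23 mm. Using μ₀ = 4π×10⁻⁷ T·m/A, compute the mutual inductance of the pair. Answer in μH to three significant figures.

M ≈ 34.2 μH

The outer solenoid produces a uniform field B₁ = μ₀n₁I₁ across the inner coil,
so the flux linkage is N₂Φ = N₂B₁A₂ = μ₀n₁N₂A₂·I₁, giving M = μ₀n₁N₂A₂.
A₂ = πr² = π(5.230×10^-3 m)² = 8.593×10^-5 m².
M = (4π×10⁻⁷)(723)(438)(8.593×10^-5) = 3.420×10^-5 H.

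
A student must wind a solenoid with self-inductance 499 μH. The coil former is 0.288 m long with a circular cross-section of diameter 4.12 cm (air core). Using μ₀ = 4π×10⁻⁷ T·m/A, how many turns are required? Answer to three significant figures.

N ≈ 293 turns

A = π(d/2)² = π(2.060×10^-2 m)² = 1.333×10^-3 m².
From L = μ₀N²A/ℓ, N = √(Lℓ / (μ₀A)).
N = √[(4.990×10^-4)(0.288) / ((4π×10⁻⁷)×1.333×10^-3)] = √(8.578×10^4) ≈ 292.9.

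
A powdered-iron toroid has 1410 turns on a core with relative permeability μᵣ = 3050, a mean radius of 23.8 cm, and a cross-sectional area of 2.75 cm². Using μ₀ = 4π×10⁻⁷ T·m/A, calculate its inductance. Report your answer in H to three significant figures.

For a thin toroid, L = μ₀μᵣN²A/(2πR).
L = (4π×10⁻⁷)(3050)(1410)²(2.750×10^-4) / (2π×0.238 m) = 1.401 H.

L ≈ 1.40 H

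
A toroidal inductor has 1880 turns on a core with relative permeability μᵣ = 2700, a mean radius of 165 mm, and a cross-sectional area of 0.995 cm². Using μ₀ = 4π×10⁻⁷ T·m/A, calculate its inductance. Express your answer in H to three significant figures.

L ≈ 1.15 H

For a thin toroid, L = μ₀μᵣN²A/(2πR).
L = (4π×10⁻⁷)(2700)(1880)²(9.950×10^-5) / (2π×0.165 m) = 1.151 H.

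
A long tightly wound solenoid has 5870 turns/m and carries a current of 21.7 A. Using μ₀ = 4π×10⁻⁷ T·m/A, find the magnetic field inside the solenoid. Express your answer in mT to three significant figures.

B ≈ 160 mT

Inside a long solenoid, B = μ₀nI.
B = (4π×10⁻⁷)(5.870×10^3 m⁻¹)(21.7 A) = 0.1601 T.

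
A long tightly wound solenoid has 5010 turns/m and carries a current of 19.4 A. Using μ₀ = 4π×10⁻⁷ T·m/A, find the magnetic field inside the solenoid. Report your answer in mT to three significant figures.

B ≈ 122 mT

Inside a long solenoid, B = μ₀nI.
B = (4π×10⁻⁷)(5.010×10^3 m⁻¹)(19.4 A) = 0.1221 T.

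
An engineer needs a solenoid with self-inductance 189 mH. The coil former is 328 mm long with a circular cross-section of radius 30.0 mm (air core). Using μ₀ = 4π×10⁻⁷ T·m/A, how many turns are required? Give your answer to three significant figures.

A = πr² = π(3.000×10^-2 m)² = 2.827×10^-3 m².
From L = μ₀N²A/ℓ, N = √(Lℓ / (μ₀A)).
N = √[(0.189)(0.328) / ((4π×10⁻⁷)×2.827×10^-3)] = √(1.7448×10^7) ≈ 4177.0.

N ≈ 4180 turns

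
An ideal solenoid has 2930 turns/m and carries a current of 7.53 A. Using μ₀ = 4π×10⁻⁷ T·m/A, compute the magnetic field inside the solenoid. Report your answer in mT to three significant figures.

Inside a long solenoid, B = μ₀nI.
B = (4π×10⁻⁷)(2.930×10^3 m⁻¹)(7.53 A) = 2.773×10^-2 T.

B ≈ 27.7 mT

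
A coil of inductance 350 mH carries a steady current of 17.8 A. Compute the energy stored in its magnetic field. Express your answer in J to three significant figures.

Stored magnetic energy: U = ½LI².
U = ½(0.35 H)(17.8 A)² = 55.447 J.

U ≈ 55.4 J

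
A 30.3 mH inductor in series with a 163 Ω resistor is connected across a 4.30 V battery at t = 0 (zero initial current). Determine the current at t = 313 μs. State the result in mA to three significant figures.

τ = L/R = 3.030×10^-2/163 = 1.859×10^-4 s; final current I_∞ = ε/R = 4.30/163 = 2.638×10^-2 A.
I(t) = I_∞(1 − e^(−t/τ)) with t/τ = 1.684.
I = (2.638×10^-2)(1 − e^(−1.684)) = 2.148×10^-2 A.

I ≈ 21.5 mA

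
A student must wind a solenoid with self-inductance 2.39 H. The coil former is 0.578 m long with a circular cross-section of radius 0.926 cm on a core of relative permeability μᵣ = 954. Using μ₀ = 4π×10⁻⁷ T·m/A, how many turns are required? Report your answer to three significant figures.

N ≈ 2070 turns

A = πr² = π(9.260×10^-3 m)² = 2.694×10^-4 m².
From L = μ₀μᵣN²A/ℓ, N = √(Lℓ / (μ₀μᵣA)).
N = √[(2.39)(0.578) / ((4π×10⁻⁷)(954)×2.694×10^-4)] = √(4.278×10^6) ≈ 2068.2.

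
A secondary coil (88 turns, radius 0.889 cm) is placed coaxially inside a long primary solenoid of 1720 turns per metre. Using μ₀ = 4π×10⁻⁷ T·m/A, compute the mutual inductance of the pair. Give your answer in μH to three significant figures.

M ≈ 47.2 μH

The outer solenoid produces a uniform field B₁ = μ₀n₁I₁ across the inner coil,
so the flux linkage is N₂Φ = N₂B₁A₂ = μ₀n₁N₂A₂·I₁, giving M = μ₀n₁N₂A₂.
A₂ = πr² = π(8.890×10^-3 m)² = 2.483×10^-4 m².
M = (4π×10⁻⁷)(1720)(88)(2.483×10^-4) = 4.723×10^-5 H.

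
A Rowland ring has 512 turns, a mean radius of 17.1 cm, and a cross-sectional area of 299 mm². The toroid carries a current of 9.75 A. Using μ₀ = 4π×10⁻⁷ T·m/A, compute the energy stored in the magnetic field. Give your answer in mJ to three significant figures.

U ≈ 4.36 mJ

L = μ₀N²A/(2πR) = (4π×10⁻⁷)(512)²(2.990×10^-4)/(2π×0.171) = 9.167×10^-5 H.
U = ½LI² = ½(9.167×10^-5)(9.75)² = 4.357×10^-3 J.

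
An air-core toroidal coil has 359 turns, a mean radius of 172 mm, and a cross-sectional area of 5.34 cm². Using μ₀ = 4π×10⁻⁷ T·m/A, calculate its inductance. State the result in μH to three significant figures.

L ≈ 80.0 μH

For a thin toroid, L = μ₀N²A/(2πR).
L = (4π×10⁻⁷)(359)²(5.340×10^-4) / (2π×0.172 m) = 8.003×10^-5 H.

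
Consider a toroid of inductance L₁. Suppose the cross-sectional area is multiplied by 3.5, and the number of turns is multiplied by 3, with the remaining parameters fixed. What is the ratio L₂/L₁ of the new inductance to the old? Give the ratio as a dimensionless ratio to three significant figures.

L₂/L₁ = 31.5

For a toroid, L ∝ μᵣN²A/R.
L₂/L₁ = (3.5) × (3)^2 = 31.5.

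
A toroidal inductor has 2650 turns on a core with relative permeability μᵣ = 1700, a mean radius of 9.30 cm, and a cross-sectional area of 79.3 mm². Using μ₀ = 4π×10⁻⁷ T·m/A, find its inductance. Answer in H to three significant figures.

For a thin toroid, L = μ₀μᵣN²A/(2πR).
L = (4π×10⁻⁷)(1700)(2650)²(7.930×10^-5) / (2π×9.300×10^-2 m) = 2.036 H.

L ≈ 2.04 H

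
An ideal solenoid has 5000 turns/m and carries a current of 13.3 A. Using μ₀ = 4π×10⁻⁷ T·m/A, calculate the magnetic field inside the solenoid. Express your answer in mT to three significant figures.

B ≈ 83.6 mT

Inside a long solenoid, B = μ₀nI.
B = (4π×10⁻⁷)(5.000×10^3 m⁻¹)(13.3 A) = 8.357×10^-2 T.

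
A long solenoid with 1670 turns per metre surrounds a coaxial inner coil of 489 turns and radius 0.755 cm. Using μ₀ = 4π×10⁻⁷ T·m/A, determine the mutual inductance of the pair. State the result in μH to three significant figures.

M ≈ 184 μH

The outer solenoid produces a uniform field B₁ = μ₀n₁I₁ across the inner coil,
so the flux linkage is N₂Φ = N₂B₁A₂ = μ₀n₁N₂A₂·I₁, giving M = μ₀n₁N₂A₂.
A₂ = πr² = π(7.550×10^-3 m)² = 1.791×10^-4 m².
M = (4π×10⁻⁷)(1670)(489)(1.791×10^-4) = 1.838×10^-4 H.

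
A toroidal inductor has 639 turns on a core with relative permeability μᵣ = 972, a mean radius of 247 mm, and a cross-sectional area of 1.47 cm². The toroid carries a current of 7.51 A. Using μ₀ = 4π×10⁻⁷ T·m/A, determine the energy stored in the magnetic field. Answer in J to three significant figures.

L = μ₀μᵣN²A/(2πR) = (4π×10⁻⁷)(972)(639)²(1.470×10^-4)/(2π×0.247) = 4.724×10^-2 H.
U = ½LI² = ½(4.724×10^-2)(7.51)² = 1.332 J.

U ≈ 1.33 J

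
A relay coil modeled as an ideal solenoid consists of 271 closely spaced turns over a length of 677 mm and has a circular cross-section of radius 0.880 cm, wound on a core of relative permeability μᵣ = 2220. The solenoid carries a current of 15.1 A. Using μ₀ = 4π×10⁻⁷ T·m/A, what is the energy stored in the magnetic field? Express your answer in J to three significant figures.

U ≈ 8.39 J

A = πr² = π(8.800×10^-3 m)² = 2.433×10^-4 m².
L = μ₀μᵣN²A/ℓ = (4π×10⁻⁷)(2220)(271)²(2.433×10^-4)/(0.677) = 7.363×10^-2 H.
U = ½LI² = ½(7.363×10^-2)(15.1)² = 8.394 J.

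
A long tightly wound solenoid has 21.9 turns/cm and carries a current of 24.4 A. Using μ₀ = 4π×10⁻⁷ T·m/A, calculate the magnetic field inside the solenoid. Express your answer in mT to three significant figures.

B ≈ 67.1 mT

Inside a long solenoid, B = μ₀nI.
B = (4π×10⁻⁷)(2.190×10^3 m⁻¹)(24.4 A) = 6.71497×10^-2 T.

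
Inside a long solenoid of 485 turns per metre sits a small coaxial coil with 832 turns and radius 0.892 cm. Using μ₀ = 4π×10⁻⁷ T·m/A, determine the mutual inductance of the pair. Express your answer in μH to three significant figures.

M ≈ 127 μH

The outer solenoid produces a uniform field B₁ = μ₀n₁I₁ across the inner coil,
so the flux linkage is N₂Φ = N₂B₁A₂ = μ₀n₁N₂A₂·I₁, giving M = μ₀n₁N₂A₂.
A₂ = πr² = π(8.920×10^-3 m)² = 2.500×10^-4 m².
M = (4π×10⁻⁷)(485)(832)(2.500×10^-4) = 1.268×10^-4 H.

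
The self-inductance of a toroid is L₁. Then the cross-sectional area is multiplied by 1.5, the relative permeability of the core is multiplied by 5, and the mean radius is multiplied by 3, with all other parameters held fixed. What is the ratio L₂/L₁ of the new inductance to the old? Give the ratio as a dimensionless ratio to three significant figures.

L₂/L₁ = 2.50

For a toroid, L ∝ μᵣN²A/R.
L₂/L₁ = (1.5) × (5) × (3)^-1 = 2.50.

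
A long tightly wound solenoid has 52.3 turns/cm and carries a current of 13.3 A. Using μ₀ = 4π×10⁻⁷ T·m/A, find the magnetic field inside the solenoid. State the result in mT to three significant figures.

B ≈ 87.4 mT

Inside a long solenoid, B = μ₀nI.
B = (4π×10⁻⁷)(5.230×10^3 m⁻¹)(13.3 A) = 8.741×10^-2 T.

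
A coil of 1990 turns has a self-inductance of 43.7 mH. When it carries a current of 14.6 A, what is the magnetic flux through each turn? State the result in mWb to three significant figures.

From L = NΦ_B/I, the flux per turn is Φ_B = LI/N.
Φ_B = (4.370×10^-2 H)(14.6 A)/1990 = 3.206×10^-4 Wb.

Φ_B ≈ 0.321 mWb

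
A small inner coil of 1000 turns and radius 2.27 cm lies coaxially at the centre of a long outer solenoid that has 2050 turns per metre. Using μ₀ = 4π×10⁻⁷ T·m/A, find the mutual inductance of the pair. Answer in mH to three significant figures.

The outer solenoid produces a uniform field B₁ = μ₀n₁I₁ across the inner coil,
so the flux linkage is N₂Φ = N₂B₁A₂ = μ₀n₁N₂A₂·I₁, giving M = μ₀n₁N₂A₂.
A₂ = πr² = π(2.270×10^-2 m)² = 1.619×10^-3 m².
M = (4π×10⁻⁷)(2050)(1000)(1.619×10^-3) = 4.170×10^-3 H.

M ≈ 4.17 mH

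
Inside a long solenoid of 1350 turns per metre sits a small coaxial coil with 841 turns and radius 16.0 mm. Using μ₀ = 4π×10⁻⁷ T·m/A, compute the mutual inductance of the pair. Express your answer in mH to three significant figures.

The outer solenoid produces a uniform field B₁ = μ₀n₁I₁ across the inner coil,
so the flux linkage is N₂Φ = N₂B₁A₂ = μ₀n₁N₂A₂·I₁, giving M = μ₀n₁N₂A₂.
A₂ = πr² = π(1.600×10^-2 m)² = 8.042×10^-4 m².
M = (4π×10⁻⁷)(1350)(841)(8.042×10^-4) = 1.147×10^-3 H.

M ≈ 1.15 mH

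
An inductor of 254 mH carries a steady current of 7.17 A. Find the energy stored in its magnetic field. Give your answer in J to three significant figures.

Stored magnetic energy: U = ½LI².
U = ½(0.254 H)(7.17 A)² = 6.529 J.

U ≈ 6.53 J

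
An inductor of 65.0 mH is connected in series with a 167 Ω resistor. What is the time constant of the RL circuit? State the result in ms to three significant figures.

τ = L/R = (6.500×10^-2 H)/(167 Ω) = 3.892×10^-4 s.

τ ≈ 0.389 ms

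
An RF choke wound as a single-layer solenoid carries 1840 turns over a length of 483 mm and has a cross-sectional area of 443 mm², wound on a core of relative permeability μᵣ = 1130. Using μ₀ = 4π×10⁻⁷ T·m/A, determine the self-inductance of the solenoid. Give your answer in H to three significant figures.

A = 443 mm² = 4.430×10^-4 m².
For a long solenoid, L = μ₀μᵣN²A/ℓ.
L = (4π×10⁻⁷)(1130)(1840)²(4.430×10^-4)/(0.483 m) = 4.409 H.

L ≈ 4.41 H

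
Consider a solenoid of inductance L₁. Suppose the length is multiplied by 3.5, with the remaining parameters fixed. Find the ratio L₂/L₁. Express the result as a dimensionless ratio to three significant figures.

For a solenoid, L ∝ μᵣN²A/ℓ.
L₂/L₁ = (3.5)^-1 = 0.286.

L₂/L₁ = 0.286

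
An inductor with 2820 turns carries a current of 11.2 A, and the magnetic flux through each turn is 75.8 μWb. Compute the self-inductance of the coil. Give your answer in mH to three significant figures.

Self-inductance is defined by L = NΦ_B/I (flux linkage over current).
L = (2820)(7.580×10^-5 Wb)/(11.2 A) = 1.909×10^-2 H.

L ≈ 19.1 mH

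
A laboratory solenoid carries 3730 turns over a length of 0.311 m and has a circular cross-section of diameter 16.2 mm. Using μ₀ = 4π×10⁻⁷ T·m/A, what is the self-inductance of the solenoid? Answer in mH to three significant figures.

A = π(d/2)² = π(8.100×10^-3 m)² = 2.061×10^-4 m².
For a long solenoid, L = μ₀N²A/ℓ.
L = (4π×10⁻⁷)(3730)²(2.061×10^-4)/(0.311 m) = 1.159×10^-2 H.

L ≈ 11.6 mH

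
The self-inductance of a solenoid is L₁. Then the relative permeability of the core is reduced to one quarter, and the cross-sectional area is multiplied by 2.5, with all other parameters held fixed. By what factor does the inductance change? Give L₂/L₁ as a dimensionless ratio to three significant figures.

L₂/L₁ = 0.625

For a solenoid, L ∝ μᵣN²A/ℓ.
L₂/L₁ = (0.25) × (2.5) = 0.625.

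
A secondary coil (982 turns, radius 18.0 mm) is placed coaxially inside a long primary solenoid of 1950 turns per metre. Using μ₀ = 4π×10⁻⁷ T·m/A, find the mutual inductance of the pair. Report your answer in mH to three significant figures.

The outer solenoid produces a uniform field B₁ = μ₀n₁I₁ across the inner coil,
so the flux linkage is N₂Φ = N₂B₁A₂ = μ₀n₁N₂A₂·I₁, giving M = μ₀n₁N₂A₂.
A₂ = πr² = π(1.800×10^-2 m)² = 1.018×10^-3 m².
M = (4π×10⁻⁷)(1950)(982)(1.018×10^-3) = 2.449×10^-3 H.

M ≈ 2.45 mH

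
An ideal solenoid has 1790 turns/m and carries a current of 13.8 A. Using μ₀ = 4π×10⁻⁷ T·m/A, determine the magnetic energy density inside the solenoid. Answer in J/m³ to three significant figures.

B = μ₀nI = (4π×10⁻⁷)(1.790×10^3)(13.8) = 3.104×10^-2 T.
u = B²/(2μ₀) = (3.104×10^-2)²/(2×4π×10⁻⁷) = 383.4 J/m³.

u ≈ 383 J/m³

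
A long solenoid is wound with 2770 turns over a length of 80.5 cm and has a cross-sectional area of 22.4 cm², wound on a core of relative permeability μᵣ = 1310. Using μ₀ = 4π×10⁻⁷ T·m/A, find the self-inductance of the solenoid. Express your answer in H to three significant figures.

L ≈ 35.1 H

A = 22.4 cm² = 2.240×10^-3 m².
For a long solenoid, L = μ₀μᵣN²A/ℓ.
L = (4π×10⁻⁷)(1310)(2770)²(2.240×10^-3)/(0.805 m) = 35.147 H.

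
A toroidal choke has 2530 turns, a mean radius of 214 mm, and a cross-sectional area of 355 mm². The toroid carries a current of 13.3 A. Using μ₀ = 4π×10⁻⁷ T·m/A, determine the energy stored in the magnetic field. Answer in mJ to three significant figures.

L = μ₀N²A/(2πR) = (4π×10⁻⁷)(2530)²(3.550×10^-4)/(2π×0.214) = 2.124×10^-3 H.
U = ½LI² = ½(2.124×10^-3)(13.3)² = 0.1878 J.

U ≈ 188 mJ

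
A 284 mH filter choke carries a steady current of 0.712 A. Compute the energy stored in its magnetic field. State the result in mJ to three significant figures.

Stored magnetic energy: U = ½LI².
U = ½(0.284 H)(0.712 A)² = 7.199×10^-2 J.

U ≈ 72.0 mJ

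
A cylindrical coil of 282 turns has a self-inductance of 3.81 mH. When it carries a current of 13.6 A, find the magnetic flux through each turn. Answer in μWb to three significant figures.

From L = NΦ_B/I, the flux per turn is Φ_B = LI/N.
Φ_B = (3.810×10^-3 H)(13.6 A)/282 = 1.837×10^-4 Wb.

Φ_B ≈ 184 μWb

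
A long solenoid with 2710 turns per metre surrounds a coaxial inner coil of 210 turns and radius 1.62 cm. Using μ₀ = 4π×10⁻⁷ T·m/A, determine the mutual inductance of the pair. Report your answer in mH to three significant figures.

M ≈ 0.590 mH

The outer solenoid produces a uniform field B₁ = μ₀n₁I₁ across the inner coil,
so the flux linkage is N₂Φ = N₂B₁A₂ = μ₀n₁N₂A₂·I₁, giving M = μ₀n₁N₂A₂.
A₂ = πr² = π(1.620×10^-2 m)² = 8.2448×10^-4 m².
M = (4π×10⁻⁷)(2710)(210)(8.2448×10^-4) = 5.896×10^-4 H.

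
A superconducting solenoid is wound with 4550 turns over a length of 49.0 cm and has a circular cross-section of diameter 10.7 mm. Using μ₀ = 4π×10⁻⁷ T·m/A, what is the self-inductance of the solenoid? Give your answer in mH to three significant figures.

L ≈ 4.77 mH

A = π(d/2)² = π(5.350×10^-3 m)² = 8.992×10^-5 m².
For a long solenoid, L = μ₀N²A/ℓ.
L = (4π×10⁻⁷)(4550)²(8.992×10^-5)/(0.49 m) = 4.774×10^-3 H.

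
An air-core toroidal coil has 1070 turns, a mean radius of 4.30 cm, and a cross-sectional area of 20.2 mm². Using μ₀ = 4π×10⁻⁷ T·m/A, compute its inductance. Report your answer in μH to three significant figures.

For a thin toroid, L = μ₀N²A/(2πR).
L = (4π×10⁻⁷)(1070)²(2.020×10^-5) / (2π×4.300×10^-2 m) = 1.076×10^-4 H.

L ≈ 108 μH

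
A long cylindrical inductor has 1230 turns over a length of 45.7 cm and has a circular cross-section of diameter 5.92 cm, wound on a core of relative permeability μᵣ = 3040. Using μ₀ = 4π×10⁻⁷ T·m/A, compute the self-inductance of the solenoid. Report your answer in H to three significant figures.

A = π(d/2)² = π(2.960×10^-2 m)² = 2.753×10^-3 m².
For a long solenoid, L = μ₀μᵣN²A/ℓ.
L = (4π×10⁻⁷)(3040)(1230)²(2.753×10^-3)/(0.457 m) = 34.81 H.

L ≈ 34.8 H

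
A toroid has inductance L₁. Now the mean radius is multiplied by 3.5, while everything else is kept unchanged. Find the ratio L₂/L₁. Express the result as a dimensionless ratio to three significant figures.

L₂/L₁ = 0.286

For a toroid, L ∝ μᵣN²A/R.
L₂/L₁ = (3.5)^-1 = 0.286.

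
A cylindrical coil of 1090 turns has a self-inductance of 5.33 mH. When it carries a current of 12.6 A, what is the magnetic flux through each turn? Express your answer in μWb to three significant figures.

Φ_B ≈ 61.6 μWb

From L = NΦ_B/I, the flux per turn is Φ_B = LI/N.
Φ_B = (5.330×10^-3 H)(12.6 A)/1090 = 6.161×10^-5 Wb.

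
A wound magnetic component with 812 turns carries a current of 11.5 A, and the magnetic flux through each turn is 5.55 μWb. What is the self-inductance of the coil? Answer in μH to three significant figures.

L ≈ 392 μH

Self-inductance is defined by L = NΦ_B/I (flux linkage over current).
L = (812)(5.550×10^-6 Wb)/(11.5 A) = 3.919×10^-4 H.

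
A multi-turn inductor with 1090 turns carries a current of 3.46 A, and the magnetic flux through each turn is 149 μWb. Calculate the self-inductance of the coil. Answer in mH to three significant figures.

L ≈ 46.9 mH

Self-inductance is defined by L = NΦ_B/I (flux linkage over current).
L = (1090)(1.490×10^-4 Wb)/(3.46 A) = 4.694×10^-2 H.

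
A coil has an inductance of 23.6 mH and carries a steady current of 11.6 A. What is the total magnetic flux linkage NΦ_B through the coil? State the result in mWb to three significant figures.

NΦ_B ≈ 274 mWb

From L = NΦ_B/I, the flux linkage is NΦ_B = LI.
NΦ_B = (2.360×10^-2 H)(11.6 A) = 0.2738 Wb.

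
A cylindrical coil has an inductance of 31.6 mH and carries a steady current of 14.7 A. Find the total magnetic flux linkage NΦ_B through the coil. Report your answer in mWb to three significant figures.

From L = NΦ_B/I, the flux linkage is NΦ_B = LI.
NΦ_B = (3.160×10^-2 H)(14.7 A) = 0.4645 Wb.

NΦ_B ≈ 465 mWb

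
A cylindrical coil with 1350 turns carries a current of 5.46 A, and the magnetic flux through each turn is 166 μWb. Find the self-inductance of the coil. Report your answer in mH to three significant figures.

Self-inductance is defined by L = NΦ_B/I (flux linkage over current).
L = (1350)(1.660×10^-4 Wb)/(5.46 A) = 4.104×10^-2 H.

L ≈ 41.0 mH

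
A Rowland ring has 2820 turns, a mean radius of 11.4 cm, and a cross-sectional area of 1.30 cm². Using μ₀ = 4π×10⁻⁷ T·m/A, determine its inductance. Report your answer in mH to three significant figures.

L ≈ 1.81 mH

For a thin toroid, L = μ₀N²A/(2πR).
L = (4π×10⁻⁷)(2820)²(1.300×10^-4) / (2π×0.114 m) = 1.814×10^-3 H.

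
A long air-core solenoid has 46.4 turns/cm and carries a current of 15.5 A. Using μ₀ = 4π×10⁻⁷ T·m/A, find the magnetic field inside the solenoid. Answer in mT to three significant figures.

Inside a long solenoid, B = μ₀nI.
B = (4π×10⁻⁷)(4.640×10^3 m⁻¹)(15.5 A) = 9.038×10^-2 T.

B ≈ 90.4 mT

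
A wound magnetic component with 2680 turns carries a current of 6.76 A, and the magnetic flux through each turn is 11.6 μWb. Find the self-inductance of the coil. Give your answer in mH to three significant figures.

Self-inductance is defined by L = NΦ_B/I (flux linkage over current).
L = (2680)(1.160×10^-5 Wb)/(6.76 A) = 4.599×10^-3 H.

L ≈ 4.60 mH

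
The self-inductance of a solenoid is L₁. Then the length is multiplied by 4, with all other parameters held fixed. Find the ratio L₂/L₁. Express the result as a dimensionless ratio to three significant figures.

For a solenoid, L ∝ μᵣN²A/ℓ.
L₂/L₁ = (4)^-1 = 0.250.

L₂/L₁ = 0.250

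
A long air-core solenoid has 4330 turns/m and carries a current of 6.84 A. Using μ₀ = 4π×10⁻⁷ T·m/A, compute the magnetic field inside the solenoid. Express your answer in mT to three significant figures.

B ≈ 37.2 mT

Inside a long solenoid, B = μ₀nI.
B = (4π×10⁻⁷)(4.330×10^3 m⁻¹)(6.84 A) = 3.722×10^-2 T.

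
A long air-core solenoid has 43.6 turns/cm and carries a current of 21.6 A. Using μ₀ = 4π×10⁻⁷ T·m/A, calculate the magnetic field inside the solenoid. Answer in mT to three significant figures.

Inside a long solenoid, B = μ₀nI.
B = (4π×10⁻⁷)(4.360×10^3 m⁻¹)(21.6 A) = 0.1183 T.

B ≈ 118 mT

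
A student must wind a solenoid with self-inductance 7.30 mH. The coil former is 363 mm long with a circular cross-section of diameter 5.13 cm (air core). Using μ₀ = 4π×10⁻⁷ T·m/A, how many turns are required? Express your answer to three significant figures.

N ≈ 1010 turns

A = π(d/2)² = π(2.565×10^-2 m)² = 2.067×10^-3 m².
From L = μ₀N²A/ℓ, N = √(Lℓ / (μ₀A)).
N = √[(7.300×10^-3)(0.363) / ((4π×10⁻⁷)×2.067×10^-3)] = √(1.020×10^6) ≈ 1010.1.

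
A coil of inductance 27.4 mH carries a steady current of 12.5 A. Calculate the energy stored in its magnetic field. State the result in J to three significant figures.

U ≈ 2.14 J

Stored magnetic energy: U = ½LI².
U = ½(2.740×10^-2 H)(12.5 A)² = 2.141 J.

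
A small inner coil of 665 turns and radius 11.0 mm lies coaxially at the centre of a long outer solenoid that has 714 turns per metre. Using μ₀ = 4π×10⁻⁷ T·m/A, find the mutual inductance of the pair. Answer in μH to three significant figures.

The outer solenoid produces a uniform field B₁ = μ₀n₁I₁ across the inner coil,
so the flux linkage is N₂Φ = N₂B₁A₂ = μ₀n₁N₂A₂·I₁, giving M = μ₀n₁N₂A₂.
A₂ = πr² = π(1.100×10^-2 m)² = 3.801×10^-4 m².
M = (4π×10⁻⁷)(714)(665)(3.801×10^-4) = 2.268×10^-4 H.

M ≈ 227 μH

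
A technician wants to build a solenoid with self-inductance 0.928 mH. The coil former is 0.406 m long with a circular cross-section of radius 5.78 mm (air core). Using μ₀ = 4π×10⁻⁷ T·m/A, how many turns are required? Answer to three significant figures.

A = πr² = π(5.780×10^-3 m)² = 1.050×10^-4 m².
From L = μ₀N²A/ℓ, N = √(Lℓ / (μ₀A)).
N = √[(9.280×10^-4)(0.406) / ((4π×10⁻⁷)×1.050×10^-4)] = √(2.857×10^6) ≈ 1690.2.

N ≈ 1690 turns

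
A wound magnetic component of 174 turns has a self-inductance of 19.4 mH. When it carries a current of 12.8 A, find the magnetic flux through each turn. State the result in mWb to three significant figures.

From L = NΦ_B/I, the flux per turn is Φ_B = LI/N.
Φ_B = (1.940×10^-2 H)(12.8 A)/174 = 1.427×10^-3 Wb.

Φ_B ≈ 1.43 mWb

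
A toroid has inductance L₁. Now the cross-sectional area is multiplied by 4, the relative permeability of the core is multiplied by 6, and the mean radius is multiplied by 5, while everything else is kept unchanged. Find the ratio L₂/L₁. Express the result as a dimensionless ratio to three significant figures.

L₂/L₁ = 4.80

For a toroid, L ∝ μᵣN²A/R.
L₂/L₁ = (4) × (6) × (5)^-1 = 4.80.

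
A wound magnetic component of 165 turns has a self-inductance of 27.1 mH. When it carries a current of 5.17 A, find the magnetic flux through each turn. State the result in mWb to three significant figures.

From L = NΦ_B/I, the flux per turn is Φ_B = LI/N.
Φ_B = (2.710×10^-2 H)(5.17 A)/165 = 8.491×10^-4 Wb.

Φ_B ≈ 0.849 mWb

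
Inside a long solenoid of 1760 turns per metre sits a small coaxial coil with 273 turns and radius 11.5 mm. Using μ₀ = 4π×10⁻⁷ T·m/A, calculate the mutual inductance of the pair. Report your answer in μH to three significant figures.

M ≈ 251 μH

The outer solenoid produces a uniform field B₁ = μ₀n₁I₁ across the inner coil,
so the flux linkage is N₂Φ = N₂B₁A₂ = μ₀n₁N₂A₂·I₁, giving M = μ₀n₁N₂A₂.
A₂ = πr² = π(1.150×10^-2 m)² = 4.1548×10^-4 m².
M = (4π×10⁻⁷)(1760)(273)(4.1548×10^-4) = 2.509×10^-4 H.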